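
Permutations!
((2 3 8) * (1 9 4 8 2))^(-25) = (1 8 4 9)(2 3)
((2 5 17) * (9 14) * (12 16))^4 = (2 5 17)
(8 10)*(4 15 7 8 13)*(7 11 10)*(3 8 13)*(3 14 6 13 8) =(4 15 11 10 14 6 13)(7 8) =[0, 1, 2, 3, 15, 5, 13, 8, 7, 9, 14, 10, 12, 4, 6, 11]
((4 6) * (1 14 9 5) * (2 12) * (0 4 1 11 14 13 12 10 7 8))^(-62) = ((0 4 6 1 13 12 2 10 7 8)(5 11 14 9))^(-62) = (0 7 2 13 6)(1 4 8 10 12)(5 14)(9 11)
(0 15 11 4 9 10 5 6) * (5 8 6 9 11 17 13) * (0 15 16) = (0 16)(4 11)(5 9 10 8 6 15 17 13) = [16, 1, 2, 3, 11, 9, 15, 7, 6, 10, 8, 4, 12, 5, 14, 17, 0, 13]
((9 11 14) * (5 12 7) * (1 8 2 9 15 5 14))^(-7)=((1 8 2 9 11)(5 12 7 14 15))^(-7)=(1 9 8 11 2)(5 14 12 15 7)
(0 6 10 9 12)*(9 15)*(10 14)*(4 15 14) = (0 6 4 15 9 12)(10 14) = [6, 1, 2, 3, 15, 5, 4, 7, 8, 12, 14, 11, 0, 13, 10, 9]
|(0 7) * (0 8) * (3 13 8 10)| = |(0 7 10 3 13 8)| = 6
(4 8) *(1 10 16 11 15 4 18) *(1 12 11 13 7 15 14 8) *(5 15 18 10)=[0, 5, 2, 3, 1, 15, 6, 18, 10, 9, 16, 14, 11, 7, 8, 4, 13, 17, 12]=(1 5 15 4)(7 18 12 11 14 8 10 16 13)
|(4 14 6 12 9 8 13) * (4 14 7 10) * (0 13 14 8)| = 21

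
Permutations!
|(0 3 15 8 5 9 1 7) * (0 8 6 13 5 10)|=11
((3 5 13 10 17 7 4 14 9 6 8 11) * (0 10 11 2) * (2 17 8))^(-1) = (0 2 6 9 14 4 7 17 8 10)(3 11 13 5)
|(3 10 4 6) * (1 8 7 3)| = 7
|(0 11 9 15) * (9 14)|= |(0 11 14 9 15)|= 5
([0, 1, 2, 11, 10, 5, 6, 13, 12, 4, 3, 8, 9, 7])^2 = (13)(3 8 9 10 11 12 4)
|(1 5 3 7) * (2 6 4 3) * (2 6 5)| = 7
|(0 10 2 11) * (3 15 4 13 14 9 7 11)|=11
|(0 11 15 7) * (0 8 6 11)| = 5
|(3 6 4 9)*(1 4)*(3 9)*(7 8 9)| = |(1 4 3 6)(7 8 9)| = 12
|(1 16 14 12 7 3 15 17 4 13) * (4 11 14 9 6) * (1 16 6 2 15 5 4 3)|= |(1 6 3 5 4 13 16 9 2 15 17 11 14 12 7)|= 15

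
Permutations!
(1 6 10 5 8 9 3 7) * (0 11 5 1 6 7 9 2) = (0 11 5 8 2)(1 7 6 10)(3 9) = [11, 7, 0, 9, 4, 8, 10, 6, 2, 3, 1, 5]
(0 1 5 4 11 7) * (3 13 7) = [1, 5, 2, 13, 11, 4, 6, 0, 8, 9, 10, 3, 12, 7] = (0 1 5 4 11 3 13 7)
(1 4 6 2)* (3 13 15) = [0, 4, 1, 13, 6, 5, 2, 7, 8, 9, 10, 11, 12, 15, 14, 3] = (1 4 6 2)(3 13 15)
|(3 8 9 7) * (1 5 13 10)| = 4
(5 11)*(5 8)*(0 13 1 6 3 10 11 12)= (0 13 1 6 3 10 11 8 5 12)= [13, 6, 2, 10, 4, 12, 3, 7, 5, 9, 11, 8, 0, 1]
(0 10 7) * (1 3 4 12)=(0 10 7)(1 3 4 12)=[10, 3, 2, 4, 12, 5, 6, 0, 8, 9, 7, 11, 1]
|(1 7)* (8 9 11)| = |(1 7)(8 9 11)| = 6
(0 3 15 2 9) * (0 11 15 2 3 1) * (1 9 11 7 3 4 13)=[9, 0, 11, 2, 13, 5, 6, 3, 8, 7, 10, 15, 12, 1, 14, 4]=(0 9 7 3 2 11 15 4 13 1)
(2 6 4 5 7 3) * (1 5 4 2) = (1 5 7 3)(2 6) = [0, 5, 6, 1, 4, 7, 2, 3]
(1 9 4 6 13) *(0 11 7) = (0 11 7)(1 9 4 6 13) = [11, 9, 2, 3, 6, 5, 13, 0, 8, 4, 10, 7, 12, 1]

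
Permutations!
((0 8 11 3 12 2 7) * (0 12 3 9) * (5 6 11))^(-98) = (0 11 5)(2 7 12)(6 8 9)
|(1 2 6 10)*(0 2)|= |(0 2 6 10 1)|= 5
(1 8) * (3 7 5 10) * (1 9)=(1 8 9)(3 7 5 10)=[0, 8, 2, 7, 4, 10, 6, 5, 9, 1, 3]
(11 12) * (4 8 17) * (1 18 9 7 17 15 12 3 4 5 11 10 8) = (1 18 9 7 17 5 11 3 4)(8 15 12 10) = [0, 18, 2, 4, 1, 11, 6, 17, 15, 7, 8, 3, 10, 13, 14, 12, 16, 5, 9]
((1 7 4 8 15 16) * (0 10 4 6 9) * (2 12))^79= (0 9 6 7 1 16 15 8 4 10)(2 12)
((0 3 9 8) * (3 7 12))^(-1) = ((0 7 12 3 9 8))^(-1) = (0 8 9 3 12 7)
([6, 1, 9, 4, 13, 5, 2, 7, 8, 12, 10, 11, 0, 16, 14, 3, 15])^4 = (0 12 9 2 6)(3 15 16 13 4)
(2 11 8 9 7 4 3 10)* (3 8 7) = (2 11 7 4 8 9 3 10) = [0, 1, 11, 10, 8, 5, 6, 4, 9, 3, 2, 7]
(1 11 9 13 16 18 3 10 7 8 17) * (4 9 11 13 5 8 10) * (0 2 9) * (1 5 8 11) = (0 2 9 8 17 5 11 1 13 16 18 3 4)(7 10) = [2, 13, 9, 4, 0, 11, 6, 10, 17, 8, 7, 1, 12, 16, 14, 15, 18, 5, 3]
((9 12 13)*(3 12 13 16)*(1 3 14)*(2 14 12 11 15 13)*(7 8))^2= ((1 3 11 15 13 9 2 14)(7 8)(12 16))^2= (16)(1 11 13 2)(3 15 9 14)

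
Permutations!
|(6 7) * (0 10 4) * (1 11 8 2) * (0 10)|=4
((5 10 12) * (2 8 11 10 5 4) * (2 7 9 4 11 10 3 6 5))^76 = ((2 8 10 12 11 3 6 5)(4 7 9))^76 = (2 11)(3 8)(4 7 9)(5 12)(6 10)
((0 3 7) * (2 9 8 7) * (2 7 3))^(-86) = ((0 2 9 8 3 7))^(-86) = (0 3 9)(2 7 8)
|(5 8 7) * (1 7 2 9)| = 6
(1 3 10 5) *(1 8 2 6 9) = (1 3 10 5 8 2 6 9) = [0, 3, 6, 10, 4, 8, 9, 7, 2, 1, 5]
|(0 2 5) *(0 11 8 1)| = |(0 2 5 11 8 1)| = 6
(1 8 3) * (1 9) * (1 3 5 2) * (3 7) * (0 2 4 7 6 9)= (0 2 1 8 5 4 7 3)(6 9)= [2, 8, 1, 0, 7, 4, 9, 3, 5, 6]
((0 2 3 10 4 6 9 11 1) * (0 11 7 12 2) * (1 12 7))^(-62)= ((1 11 12 2 3 10 4 6 9))^(-62)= (1 11 12 2 3 10 4 6 9)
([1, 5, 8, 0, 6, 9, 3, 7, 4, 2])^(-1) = [3, 0, 9, 6, 8, 1, 4, 7, 2, 5]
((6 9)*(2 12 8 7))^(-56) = ((2 12 8 7)(6 9))^(-56) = (12)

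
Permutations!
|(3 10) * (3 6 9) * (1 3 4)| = 6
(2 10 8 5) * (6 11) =(2 10 8 5)(6 11) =[0, 1, 10, 3, 4, 2, 11, 7, 5, 9, 8, 6]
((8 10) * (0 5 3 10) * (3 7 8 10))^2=(10)(0 7)(5 8)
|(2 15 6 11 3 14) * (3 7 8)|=|(2 15 6 11 7 8 3 14)|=8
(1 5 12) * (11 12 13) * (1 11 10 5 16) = (1 16)(5 13 10)(11 12) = [0, 16, 2, 3, 4, 13, 6, 7, 8, 9, 5, 12, 11, 10, 14, 15, 1]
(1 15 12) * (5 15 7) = (1 7 5 15 12) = [0, 7, 2, 3, 4, 15, 6, 5, 8, 9, 10, 11, 1, 13, 14, 12]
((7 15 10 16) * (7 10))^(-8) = ((7 15)(10 16))^(-8) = (16)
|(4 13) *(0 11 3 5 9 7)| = |(0 11 3 5 9 7)(4 13)| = 6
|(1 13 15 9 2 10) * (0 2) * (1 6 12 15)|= 14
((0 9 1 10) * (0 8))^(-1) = ((0 9 1 10 8))^(-1) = (0 8 10 1 9)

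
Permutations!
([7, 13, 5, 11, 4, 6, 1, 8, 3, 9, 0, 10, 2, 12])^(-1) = [10, 6, 12, 8, 4, 2, 5, 0, 7, 9, 11, 3, 13, 1]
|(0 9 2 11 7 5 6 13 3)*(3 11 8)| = 5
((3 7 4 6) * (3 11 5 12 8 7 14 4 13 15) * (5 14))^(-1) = (3 15 13 7 8 12 5)(4 14 11 6)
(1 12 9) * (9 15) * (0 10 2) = (0 10 2)(1 12 15 9) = [10, 12, 0, 3, 4, 5, 6, 7, 8, 1, 2, 11, 15, 13, 14, 9]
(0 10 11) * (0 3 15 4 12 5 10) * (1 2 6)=(1 2 6)(3 15 4 12 5 10 11)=[0, 2, 6, 15, 12, 10, 1, 7, 8, 9, 11, 3, 5, 13, 14, 4]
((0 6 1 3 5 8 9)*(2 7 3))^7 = (0 8 3 2 6 9 5 7 1)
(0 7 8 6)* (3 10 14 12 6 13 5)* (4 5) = (0 7 8 13 4 5 3 10 14 12 6) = [7, 1, 2, 10, 5, 3, 0, 8, 13, 9, 14, 11, 6, 4, 12]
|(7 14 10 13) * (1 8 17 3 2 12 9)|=28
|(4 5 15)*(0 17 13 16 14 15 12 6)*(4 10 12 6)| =|(0 17 13 16 14 15 10 12 4 5 6)| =11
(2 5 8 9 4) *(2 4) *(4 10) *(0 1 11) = (0 1 11)(2 5 8 9)(4 10) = [1, 11, 5, 3, 10, 8, 6, 7, 9, 2, 4, 0]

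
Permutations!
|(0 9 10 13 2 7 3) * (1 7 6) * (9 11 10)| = 9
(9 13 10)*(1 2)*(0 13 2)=(0 13 10 9 2 1)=[13, 0, 1, 3, 4, 5, 6, 7, 8, 2, 9, 11, 12, 10]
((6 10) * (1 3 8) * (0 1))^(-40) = (10)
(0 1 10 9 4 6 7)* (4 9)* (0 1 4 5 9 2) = (0 4 6 7 1 10 5 9 2) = [4, 10, 0, 3, 6, 9, 7, 1, 8, 2, 5]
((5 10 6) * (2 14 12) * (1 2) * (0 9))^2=(1 14)(2 12)(5 6 10)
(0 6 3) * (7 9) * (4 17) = (0 6 3)(4 17)(7 9) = [6, 1, 2, 0, 17, 5, 3, 9, 8, 7, 10, 11, 12, 13, 14, 15, 16, 4]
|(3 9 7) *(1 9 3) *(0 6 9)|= |(0 6 9 7 1)|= 5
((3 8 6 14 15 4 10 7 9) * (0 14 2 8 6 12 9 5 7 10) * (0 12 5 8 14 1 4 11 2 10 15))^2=((0 1 4 12 9 3 6 10 15 11 2 14)(5 7 8))^2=(0 4 9 6 15 2)(1 12 3 10 11 14)(5 8 7)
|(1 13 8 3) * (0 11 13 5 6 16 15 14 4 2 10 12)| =15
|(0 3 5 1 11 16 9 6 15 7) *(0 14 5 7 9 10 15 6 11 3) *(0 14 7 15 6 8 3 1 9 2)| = 12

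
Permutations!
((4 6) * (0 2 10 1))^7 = (0 1 10 2)(4 6)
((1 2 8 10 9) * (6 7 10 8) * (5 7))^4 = (1 7 2 10 6 9 5)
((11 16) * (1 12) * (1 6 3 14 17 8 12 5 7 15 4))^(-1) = (1 4 15 7 5)(3 6 12 8 17 14)(11 16) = ((1 5 7 15 4)(3 14 17 8 12 6)(11 16))^(-1)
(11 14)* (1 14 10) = [0, 14, 2, 3, 4, 5, 6, 7, 8, 9, 1, 10, 12, 13, 11] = (1 14 11 10)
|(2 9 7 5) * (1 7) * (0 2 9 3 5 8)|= |(0 2 3 5 9 1 7 8)|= 8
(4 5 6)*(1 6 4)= (1 6)(4 5)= [0, 6, 2, 3, 5, 4, 1]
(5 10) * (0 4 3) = [4, 1, 2, 0, 3, 10, 6, 7, 8, 9, 5] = (0 4 3)(5 10)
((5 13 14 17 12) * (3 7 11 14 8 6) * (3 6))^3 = ((3 7 11 14 17 12 5 13 8))^3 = (3 14 5)(7 17 13)(8 11 12)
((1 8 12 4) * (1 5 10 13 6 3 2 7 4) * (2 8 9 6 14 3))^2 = ((1 9 6 2 7 4 5 10 13 14 3 8 12))^2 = (1 6 7 5 13 3 12 9 2 4 10 14 8)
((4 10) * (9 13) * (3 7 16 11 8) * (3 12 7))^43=((4 10)(7 16 11 8 12)(9 13))^43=(4 10)(7 8 16 12 11)(9 13)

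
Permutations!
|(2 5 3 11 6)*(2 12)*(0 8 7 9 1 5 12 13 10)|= |(0 8 7 9 1 5 3 11 6 13 10)(2 12)|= 22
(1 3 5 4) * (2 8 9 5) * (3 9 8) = (1 9 5 4)(2 3) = [0, 9, 3, 2, 1, 4, 6, 7, 8, 5]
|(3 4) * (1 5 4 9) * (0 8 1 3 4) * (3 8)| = 6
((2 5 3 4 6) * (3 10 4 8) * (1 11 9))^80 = ((1 11 9)(2 5 10 4 6)(3 8))^80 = (1 9 11)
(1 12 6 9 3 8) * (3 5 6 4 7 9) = (1 12 4 7 9 5 6 3 8) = [0, 12, 2, 8, 7, 6, 3, 9, 1, 5, 10, 11, 4]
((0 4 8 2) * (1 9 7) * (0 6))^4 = ((0 4 8 2 6)(1 9 7))^4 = (0 6 2 8 4)(1 9 7)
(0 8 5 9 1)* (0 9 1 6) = (0 8 5 1 9 6) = [8, 9, 2, 3, 4, 1, 0, 7, 5, 6]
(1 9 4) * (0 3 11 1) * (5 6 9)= (0 3 11 1 5 6 9 4)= [3, 5, 2, 11, 0, 6, 9, 7, 8, 4, 10, 1]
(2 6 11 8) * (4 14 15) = (2 6 11 8)(4 14 15) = [0, 1, 6, 3, 14, 5, 11, 7, 2, 9, 10, 8, 12, 13, 15, 4]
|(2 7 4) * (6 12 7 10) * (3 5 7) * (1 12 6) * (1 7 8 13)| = 12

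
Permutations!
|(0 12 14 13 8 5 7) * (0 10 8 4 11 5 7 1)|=24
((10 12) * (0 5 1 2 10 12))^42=(12)(0 1 10 5 2)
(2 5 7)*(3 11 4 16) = (2 5 7)(3 11 4 16) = [0, 1, 5, 11, 16, 7, 6, 2, 8, 9, 10, 4, 12, 13, 14, 15, 3]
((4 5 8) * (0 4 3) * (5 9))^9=(0 5)(3 9)(4 8)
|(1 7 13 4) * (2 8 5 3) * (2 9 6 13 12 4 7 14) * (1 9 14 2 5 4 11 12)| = |(1 2 8 4 9 6 13 7)(3 14 5)(11 12)| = 24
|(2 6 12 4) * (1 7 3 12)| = 7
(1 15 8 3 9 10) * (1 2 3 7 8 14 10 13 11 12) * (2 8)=[0, 15, 3, 9, 4, 5, 6, 2, 7, 13, 8, 12, 1, 11, 10, 14]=(1 15 14 10 8 7 2 3 9 13 11 12)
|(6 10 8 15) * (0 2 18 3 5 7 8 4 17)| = |(0 2 18 3 5 7 8 15 6 10 4 17)| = 12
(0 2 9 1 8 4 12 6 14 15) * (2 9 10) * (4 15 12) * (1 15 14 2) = (0 9 15)(1 8 14 12 6 2 10) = [9, 8, 10, 3, 4, 5, 2, 7, 14, 15, 1, 11, 6, 13, 12, 0]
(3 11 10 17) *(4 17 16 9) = (3 11 10 16 9 4 17) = [0, 1, 2, 11, 17, 5, 6, 7, 8, 4, 16, 10, 12, 13, 14, 15, 9, 3]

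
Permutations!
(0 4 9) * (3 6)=[4, 1, 2, 6, 9, 5, 3, 7, 8, 0]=(0 4 9)(3 6)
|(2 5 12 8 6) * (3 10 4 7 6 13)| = 10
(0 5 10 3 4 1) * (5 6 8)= (0 6 8 5 10 3 4 1)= [6, 0, 2, 4, 1, 10, 8, 7, 5, 9, 3]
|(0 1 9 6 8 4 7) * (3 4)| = |(0 1 9 6 8 3 4 7)| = 8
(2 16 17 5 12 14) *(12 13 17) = (2 16 12 14)(5 13 17) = [0, 1, 16, 3, 4, 13, 6, 7, 8, 9, 10, 11, 14, 17, 2, 15, 12, 5]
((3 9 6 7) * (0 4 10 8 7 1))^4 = ((0 4 10 8 7 3 9 6 1))^4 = (0 7 1 8 6 10 9 4 3)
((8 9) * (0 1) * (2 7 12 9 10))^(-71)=(0 1)(2 7 12 9 8 10)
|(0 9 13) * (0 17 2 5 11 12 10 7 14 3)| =12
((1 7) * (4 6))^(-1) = (1 7)(4 6)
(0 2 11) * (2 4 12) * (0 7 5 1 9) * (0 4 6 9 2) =(0 6 9 4 12)(1 2 11 7 5) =[6, 2, 11, 3, 12, 1, 9, 5, 8, 4, 10, 7, 0]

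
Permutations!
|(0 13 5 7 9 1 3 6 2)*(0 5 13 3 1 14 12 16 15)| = |(0 3 6 2 5 7 9 14 12 16 15)| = 11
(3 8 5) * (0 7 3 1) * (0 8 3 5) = (0 7 5 1 8) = [7, 8, 2, 3, 4, 1, 6, 5, 0]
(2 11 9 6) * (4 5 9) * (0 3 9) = (0 3 9 6 2 11 4 5) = [3, 1, 11, 9, 5, 0, 2, 7, 8, 6, 10, 4]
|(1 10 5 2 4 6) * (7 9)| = |(1 10 5 2 4 6)(7 9)| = 6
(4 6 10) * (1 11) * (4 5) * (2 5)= [0, 11, 5, 3, 6, 4, 10, 7, 8, 9, 2, 1]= (1 11)(2 5 4 6 10)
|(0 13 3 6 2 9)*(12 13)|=|(0 12 13 3 6 2 9)|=7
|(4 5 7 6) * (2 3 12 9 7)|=8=|(2 3 12 9 7 6 4 5)|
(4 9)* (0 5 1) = (0 5 1)(4 9) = [5, 0, 2, 3, 9, 1, 6, 7, 8, 4]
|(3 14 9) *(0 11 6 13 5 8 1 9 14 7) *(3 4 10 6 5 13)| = 11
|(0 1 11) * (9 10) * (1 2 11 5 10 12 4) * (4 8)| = 21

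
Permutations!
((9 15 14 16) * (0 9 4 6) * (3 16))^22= (0 4 3 15)(6 16 14 9)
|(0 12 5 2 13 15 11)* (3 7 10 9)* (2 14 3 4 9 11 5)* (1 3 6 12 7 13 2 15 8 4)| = |(0 7 10 11)(1 3 13 8 4 9)(5 14 6 12 15)| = 60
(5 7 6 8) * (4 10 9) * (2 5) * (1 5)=(1 5 7 6 8 2)(4 10 9)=[0, 5, 1, 3, 10, 7, 8, 6, 2, 4, 9]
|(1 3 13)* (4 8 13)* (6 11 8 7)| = |(1 3 4 7 6 11 8 13)| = 8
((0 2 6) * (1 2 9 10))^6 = ((0 9 10 1 2 6))^6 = (10)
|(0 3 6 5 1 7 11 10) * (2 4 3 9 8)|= 12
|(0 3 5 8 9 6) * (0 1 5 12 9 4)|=|(0 3 12 9 6 1 5 8 4)|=9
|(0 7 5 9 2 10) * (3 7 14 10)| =15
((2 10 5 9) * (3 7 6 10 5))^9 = (3 7 6 10)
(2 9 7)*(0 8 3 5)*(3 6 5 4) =(0 8 6 5)(2 9 7)(3 4) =[8, 1, 9, 4, 3, 0, 5, 2, 6, 7]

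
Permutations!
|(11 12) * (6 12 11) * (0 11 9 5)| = |(0 11 9 5)(6 12)| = 4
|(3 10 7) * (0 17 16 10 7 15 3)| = 7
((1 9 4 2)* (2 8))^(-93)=((1 9 4 8 2))^(-93)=(1 4 2 9 8)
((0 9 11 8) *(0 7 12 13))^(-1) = (0 13 12 7 8 11 9)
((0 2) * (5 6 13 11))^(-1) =(0 2)(5 11 13 6)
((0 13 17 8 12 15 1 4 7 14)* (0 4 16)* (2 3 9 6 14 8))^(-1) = ((0 13 17 2 3 9 6 14 4 7 8 12 15 1 16))^(-1) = (0 16 1 15 12 8 7 4 14 6 9 3 2 17 13)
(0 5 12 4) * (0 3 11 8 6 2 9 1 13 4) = [5, 13, 9, 11, 3, 12, 2, 7, 6, 1, 10, 8, 0, 4] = (0 5 12)(1 13 4 3 11 8 6 2 9)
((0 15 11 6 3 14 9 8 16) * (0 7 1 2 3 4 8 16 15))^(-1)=(1 7 16 9 14 3 2)(4 6 11 15 8)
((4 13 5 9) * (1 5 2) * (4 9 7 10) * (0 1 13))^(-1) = ((0 1 5 7 10 4)(2 13))^(-1) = (0 4 10 7 5 1)(2 13)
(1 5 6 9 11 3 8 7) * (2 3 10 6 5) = (1 2 3 8 7)(6 9 11 10) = [0, 2, 3, 8, 4, 5, 9, 1, 7, 11, 6, 10]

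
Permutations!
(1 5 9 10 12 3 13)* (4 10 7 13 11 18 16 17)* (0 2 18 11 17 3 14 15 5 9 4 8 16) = (0 2 18)(1 9 7 13)(3 17 8 16)(4 10 12 14 15 5) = [2, 9, 18, 17, 10, 4, 6, 13, 16, 7, 12, 11, 14, 1, 15, 5, 3, 8, 0]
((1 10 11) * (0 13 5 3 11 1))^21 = ((0 13 5 3 11)(1 10))^21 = (0 13 5 3 11)(1 10)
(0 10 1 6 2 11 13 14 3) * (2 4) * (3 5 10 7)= (0 7 3)(1 6 4 2 11 13 14 5 10)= [7, 6, 11, 0, 2, 10, 4, 3, 8, 9, 1, 13, 12, 14, 5]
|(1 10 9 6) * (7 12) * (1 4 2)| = 6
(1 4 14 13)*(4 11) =(1 11 4 14 13) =[0, 11, 2, 3, 14, 5, 6, 7, 8, 9, 10, 4, 12, 1, 13]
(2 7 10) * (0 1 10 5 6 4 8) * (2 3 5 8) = [1, 10, 7, 5, 2, 6, 4, 8, 0, 9, 3] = (0 1 10 3 5 6 4 2 7 8)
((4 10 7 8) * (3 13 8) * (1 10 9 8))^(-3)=(1 7 13 10 3)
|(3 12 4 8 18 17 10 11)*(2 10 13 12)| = |(2 10 11 3)(4 8 18 17 13 12)| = 12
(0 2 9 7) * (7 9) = (9)(0 2 7) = [2, 1, 7, 3, 4, 5, 6, 0, 8, 9]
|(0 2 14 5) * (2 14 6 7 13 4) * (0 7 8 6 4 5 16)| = |(0 14 16)(2 4)(5 7 13)(6 8)| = 6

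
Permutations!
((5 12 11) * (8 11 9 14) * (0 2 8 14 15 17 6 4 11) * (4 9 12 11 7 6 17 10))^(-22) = (17)(0 8 2)(4 6 15)(7 9 10) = ((17)(0 2 8)(4 7 6 9 15 10)(5 11))^(-22)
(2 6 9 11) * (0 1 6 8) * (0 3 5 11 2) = (0 1 6 9 2 8 3 5 11) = [1, 6, 8, 5, 4, 11, 9, 7, 3, 2, 10, 0]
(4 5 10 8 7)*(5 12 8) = [0, 1, 2, 3, 12, 10, 6, 4, 7, 9, 5, 11, 8] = (4 12 8 7)(5 10)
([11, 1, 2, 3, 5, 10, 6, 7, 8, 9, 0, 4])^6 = [11, 1, 2, 3, 5, 10, 6, 7, 8, 9, 0, 4]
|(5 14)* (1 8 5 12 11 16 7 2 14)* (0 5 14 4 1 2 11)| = |(0 5 2 4 1 8 14 12)(7 11 16)| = 24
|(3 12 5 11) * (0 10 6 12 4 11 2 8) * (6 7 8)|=|(0 10 7 8)(2 6 12 5)(3 4 11)|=12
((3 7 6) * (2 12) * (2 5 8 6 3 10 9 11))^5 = (2 10 5 11 6 12 9 8)(3 7)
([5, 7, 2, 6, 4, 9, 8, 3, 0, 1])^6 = (0 6 7 9)(1 5 8 3)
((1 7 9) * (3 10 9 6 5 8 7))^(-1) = (1 9 10 3)(5 6 7 8)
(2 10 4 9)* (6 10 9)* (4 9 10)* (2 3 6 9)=[0, 1, 10, 6, 9, 5, 4, 7, 8, 3, 2]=(2 10)(3 6 4 9)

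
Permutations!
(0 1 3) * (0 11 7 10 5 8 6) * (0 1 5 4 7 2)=(0 5 8 6 1 3 11 2)(4 7 10)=[5, 3, 0, 11, 7, 8, 1, 10, 6, 9, 4, 2]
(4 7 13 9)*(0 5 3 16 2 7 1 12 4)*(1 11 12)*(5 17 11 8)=[17, 1, 7, 16, 8, 3, 6, 13, 5, 0, 10, 12, 4, 9, 14, 15, 2, 11]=(0 17 11 12 4 8 5 3 16 2 7 13 9)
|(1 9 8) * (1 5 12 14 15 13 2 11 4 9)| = 10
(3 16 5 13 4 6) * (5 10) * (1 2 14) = (1 2 14)(3 16 10 5 13 4 6) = [0, 2, 14, 16, 6, 13, 3, 7, 8, 9, 5, 11, 12, 4, 1, 15, 10]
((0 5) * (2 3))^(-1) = (0 5)(2 3)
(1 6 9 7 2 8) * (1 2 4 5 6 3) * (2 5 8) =(1 3)(4 8 5 6 9 7) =[0, 3, 2, 1, 8, 6, 9, 4, 5, 7]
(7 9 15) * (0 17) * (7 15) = [17, 1, 2, 3, 4, 5, 6, 9, 8, 7, 10, 11, 12, 13, 14, 15, 16, 0] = (0 17)(7 9)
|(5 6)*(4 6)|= 3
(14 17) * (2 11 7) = [0, 1, 11, 3, 4, 5, 6, 2, 8, 9, 10, 7, 12, 13, 17, 15, 16, 14] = (2 11 7)(14 17)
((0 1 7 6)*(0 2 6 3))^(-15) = (0 1 7 3)(2 6)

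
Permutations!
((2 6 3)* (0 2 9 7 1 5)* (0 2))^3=(1 6 7 2 9 5 3)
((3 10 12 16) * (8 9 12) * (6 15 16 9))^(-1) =(3 16 15 6 8 10)(9 12)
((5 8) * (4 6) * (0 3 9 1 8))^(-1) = ((0 3 9 1 8 5)(4 6))^(-1) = (0 5 8 1 9 3)(4 6)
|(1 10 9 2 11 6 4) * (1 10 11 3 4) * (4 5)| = |(1 11 6)(2 3 5 4 10 9)| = 6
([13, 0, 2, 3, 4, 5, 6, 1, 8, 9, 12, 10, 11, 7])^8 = [0, 1, 2, 3, 4, 5, 6, 7, 8, 9, 11, 12, 10, 13]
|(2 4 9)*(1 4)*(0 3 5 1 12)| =8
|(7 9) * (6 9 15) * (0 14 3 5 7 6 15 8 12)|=|(15)(0 14 3 5 7 8 12)(6 9)|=14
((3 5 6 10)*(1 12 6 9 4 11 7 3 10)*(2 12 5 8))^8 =(1 2 7 9 6 8 11 5 12 3 4)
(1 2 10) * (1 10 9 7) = (10)(1 2 9 7) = [0, 2, 9, 3, 4, 5, 6, 1, 8, 7, 10]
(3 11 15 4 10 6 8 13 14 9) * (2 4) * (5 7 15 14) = (2 4 10 6 8 13 5 7 15)(3 11 14 9) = [0, 1, 4, 11, 10, 7, 8, 15, 13, 3, 6, 14, 12, 5, 9, 2]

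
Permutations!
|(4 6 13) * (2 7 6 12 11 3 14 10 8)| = |(2 7 6 13 4 12 11 3 14 10 8)| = 11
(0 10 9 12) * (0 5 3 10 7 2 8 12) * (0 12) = (0 7 2 8)(3 10 9 12 5) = [7, 1, 8, 10, 4, 3, 6, 2, 0, 12, 9, 11, 5]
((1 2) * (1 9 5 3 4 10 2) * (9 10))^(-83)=(2 10)(3 4 9 5)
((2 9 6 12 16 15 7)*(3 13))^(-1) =(2 7 15 16 12 6 9)(3 13)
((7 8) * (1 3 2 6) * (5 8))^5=((1 3 2 6)(5 8 7))^5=(1 3 2 6)(5 7 8)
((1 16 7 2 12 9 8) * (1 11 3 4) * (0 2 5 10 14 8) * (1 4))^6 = (0 12)(1 8 5)(2 9)(3 14 7)(10 16 11)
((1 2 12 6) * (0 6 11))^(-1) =(0 11 12 2 1 6)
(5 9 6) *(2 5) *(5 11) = (2 11 5 9 6) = [0, 1, 11, 3, 4, 9, 2, 7, 8, 6, 10, 5]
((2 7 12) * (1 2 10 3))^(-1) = (1 3 10 12 7 2)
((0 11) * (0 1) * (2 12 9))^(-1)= ((0 11 1)(2 12 9))^(-1)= (0 1 11)(2 9 12)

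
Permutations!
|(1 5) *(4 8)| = 2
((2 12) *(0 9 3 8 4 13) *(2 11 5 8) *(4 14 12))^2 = (0 3 4)(2 13 9)(5 14 11 8 12)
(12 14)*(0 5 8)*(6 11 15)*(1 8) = [5, 8, 2, 3, 4, 1, 11, 7, 0, 9, 10, 15, 14, 13, 12, 6] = (0 5 1 8)(6 11 15)(12 14)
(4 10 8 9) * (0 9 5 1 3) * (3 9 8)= (0 8 5 1 9 4 10 3)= [8, 9, 2, 0, 10, 1, 6, 7, 5, 4, 3]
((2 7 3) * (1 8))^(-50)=(8)(2 7 3)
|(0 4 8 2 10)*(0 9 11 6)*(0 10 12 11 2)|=|(0 4 8)(2 12 11 6 10 9)|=6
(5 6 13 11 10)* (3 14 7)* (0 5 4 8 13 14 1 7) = (0 5 6 14)(1 7 3)(4 8 13 11 10) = [5, 7, 2, 1, 8, 6, 14, 3, 13, 9, 4, 10, 12, 11, 0]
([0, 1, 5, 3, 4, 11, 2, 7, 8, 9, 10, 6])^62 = (2 11)(5 6)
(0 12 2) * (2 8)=(0 12 8 2)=[12, 1, 0, 3, 4, 5, 6, 7, 2, 9, 10, 11, 8]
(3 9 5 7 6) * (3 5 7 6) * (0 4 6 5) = (0 4 6)(3 9 7) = [4, 1, 2, 9, 6, 5, 0, 3, 8, 7]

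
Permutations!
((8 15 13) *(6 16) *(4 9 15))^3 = (4 13 9 8 15)(6 16)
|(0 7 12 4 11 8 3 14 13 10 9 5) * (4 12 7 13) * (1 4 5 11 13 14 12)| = 9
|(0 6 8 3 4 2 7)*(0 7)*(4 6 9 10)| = 15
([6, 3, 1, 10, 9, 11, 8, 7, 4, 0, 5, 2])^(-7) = [4, 2, 11, 1, 6, 10, 9, 7, 0, 8, 3, 5]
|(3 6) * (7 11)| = |(3 6)(7 11)| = 2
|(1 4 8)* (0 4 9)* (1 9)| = |(0 4 8 9)| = 4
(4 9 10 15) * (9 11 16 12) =(4 11 16 12 9 10 15) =[0, 1, 2, 3, 11, 5, 6, 7, 8, 10, 15, 16, 9, 13, 14, 4, 12]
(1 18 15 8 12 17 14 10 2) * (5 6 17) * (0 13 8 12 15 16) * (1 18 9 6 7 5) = [13, 9, 18, 3, 4, 7, 17, 5, 15, 6, 2, 11, 1, 8, 10, 12, 0, 14, 16] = (0 13 8 15 12 1 9 6 17 14 10 2 18 16)(5 7)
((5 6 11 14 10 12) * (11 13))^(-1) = (5 12 10 14 11 13 6)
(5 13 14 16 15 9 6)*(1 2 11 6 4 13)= (1 2 11 6 5)(4 13 14 16 15 9)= [0, 2, 11, 3, 13, 1, 5, 7, 8, 4, 10, 6, 12, 14, 16, 9, 15]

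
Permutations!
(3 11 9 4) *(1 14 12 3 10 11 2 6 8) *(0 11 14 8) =(0 11 9 4 10 14 12 3 2 6)(1 8) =[11, 8, 6, 2, 10, 5, 0, 7, 1, 4, 14, 9, 3, 13, 12]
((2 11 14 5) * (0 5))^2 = ((0 5 2 11 14))^2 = (0 2 14 5 11)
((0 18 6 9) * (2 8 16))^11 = ((0 18 6 9)(2 8 16))^11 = (0 9 6 18)(2 16 8)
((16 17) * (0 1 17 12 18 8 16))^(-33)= (8 18 12 16)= ((0 1 17)(8 16 12 18))^(-33)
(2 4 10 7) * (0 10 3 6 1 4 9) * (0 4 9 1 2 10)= (1 9 4 3 6 2)(7 10)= [0, 9, 1, 6, 3, 5, 2, 10, 8, 4, 7]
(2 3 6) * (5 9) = [0, 1, 3, 6, 4, 9, 2, 7, 8, 5] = (2 3 6)(5 9)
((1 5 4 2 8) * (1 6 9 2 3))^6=((1 5 4 3)(2 8 6 9))^6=(1 4)(2 6)(3 5)(8 9)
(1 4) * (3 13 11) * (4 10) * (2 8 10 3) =(1 3 13 11 2 8 10 4) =[0, 3, 8, 13, 1, 5, 6, 7, 10, 9, 4, 2, 12, 11]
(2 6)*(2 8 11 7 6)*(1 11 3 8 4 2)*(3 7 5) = (1 11 5 3 8 7 6 4 2) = [0, 11, 1, 8, 2, 3, 4, 6, 7, 9, 10, 5]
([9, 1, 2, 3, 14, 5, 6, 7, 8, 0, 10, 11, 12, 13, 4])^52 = [0, 1, 2, 3, 4, 5, 6, 7, 8, 9, 10, 11, 12, 13, 14]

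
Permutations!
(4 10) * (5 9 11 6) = (4 10)(5 9 11 6) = [0, 1, 2, 3, 10, 9, 5, 7, 8, 11, 4, 6]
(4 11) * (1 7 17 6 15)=(1 7 17 6 15)(4 11)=[0, 7, 2, 3, 11, 5, 15, 17, 8, 9, 10, 4, 12, 13, 14, 1, 16, 6]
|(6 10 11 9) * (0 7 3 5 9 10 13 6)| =10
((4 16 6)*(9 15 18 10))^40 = (18)(4 16 6)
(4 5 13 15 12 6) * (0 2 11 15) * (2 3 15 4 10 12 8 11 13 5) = [3, 1, 13, 15, 2, 5, 10, 7, 11, 9, 12, 4, 6, 0, 14, 8] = (0 3 15 8 11 4 2 13)(6 10 12)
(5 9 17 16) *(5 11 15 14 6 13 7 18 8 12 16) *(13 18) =[0, 1, 2, 3, 4, 9, 18, 13, 12, 17, 10, 15, 16, 7, 6, 14, 11, 5, 8] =(5 9 17)(6 18 8 12 16 11 15 14)(7 13)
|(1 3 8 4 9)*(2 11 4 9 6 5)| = 20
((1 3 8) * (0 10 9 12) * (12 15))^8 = ((0 10 9 15 12)(1 3 8))^8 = (0 15 10 12 9)(1 8 3)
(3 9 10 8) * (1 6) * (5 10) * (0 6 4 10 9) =(0 6 1 4 10 8 3)(5 9) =[6, 4, 2, 0, 10, 9, 1, 7, 3, 5, 8]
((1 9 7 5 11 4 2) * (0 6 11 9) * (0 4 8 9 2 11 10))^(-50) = ((0 6 10)(1 4 11 8 9 7 5 2))^(-50) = (0 6 10)(1 5 9 11)(2 7 8 4)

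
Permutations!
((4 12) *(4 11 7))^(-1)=(4 7 11 12)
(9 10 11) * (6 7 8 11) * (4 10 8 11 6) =(4 10)(6 7 11 9 8) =[0, 1, 2, 3, 10, 5, 7, 11, 6, 8, 4, 9]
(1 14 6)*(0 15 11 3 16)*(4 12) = (0 15 11 3 16)(1 14 6)(4 12) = [15, 14, 2, 16, 12, 5, 1, 7, 8, 9, 10, 3, 4, 13, 6, 11, 0]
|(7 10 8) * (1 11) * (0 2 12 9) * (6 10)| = |(0 2 12 9)(1 11)(6 10 8 7)| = 4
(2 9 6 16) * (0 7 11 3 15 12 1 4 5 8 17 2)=(0 7 11 3 15 12 1 4 5 8 17 2 9 6 16)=[7, 4, 9, 15, 5, 8, 16, 11, 17, 6, 10, 3, 1, 13, 14, 12, 0, 2]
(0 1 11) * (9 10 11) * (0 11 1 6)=[6, 9, 2, 3, 4, 5, 0, 7, 8, 10, 1, 11]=(11)(0 6)(1 9 10)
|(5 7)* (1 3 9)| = 6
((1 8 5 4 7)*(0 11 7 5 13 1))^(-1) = (0 7 11)(1 13 8)(4 5)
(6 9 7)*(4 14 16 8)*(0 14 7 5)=(0 14 16 8 4 7 6 9 5)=[14, 1, 2, 3, 7, 0, 9, 6, 4, 5, 10, 11, 12, 13, 16, 15, 8]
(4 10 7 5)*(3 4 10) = (3 4)(5 10 7) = [0, 1, 2, 4, 3, 10, 6, 5, 8, 9, 7]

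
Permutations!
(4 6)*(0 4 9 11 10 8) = (0 4 6 9 11 10 8) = [4, 1, 2, 3, 6, 5, 9, 7, 0, 11, 8, 10]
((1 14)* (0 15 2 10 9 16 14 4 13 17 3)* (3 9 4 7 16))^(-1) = (0 3 9 17 13 4 10 2 15)(1 14 16 7) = ((0 15 2 10 4 13 17 9 3)(1 7 16 14))^(-1)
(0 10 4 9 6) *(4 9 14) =(0 10 9 6)(4 14) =[10, 1, 2, 3, 14, 5, 0, 7, 8, 6, 9, 11, 12, 13, 4]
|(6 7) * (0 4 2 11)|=4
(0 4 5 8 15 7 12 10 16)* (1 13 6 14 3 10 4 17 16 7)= (0 17 16)(1 13 6 14 3 10 7 12 4 5 8 15)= [17, 13, 2, 10, 5, 8, 14, 12, 15, 9, 7, 11, 4, 6, 3, 1, 0, 16]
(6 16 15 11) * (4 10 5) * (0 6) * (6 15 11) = [15, 1, 2, 3, 10, 4, 16, 7, 8, 9, 5, 0, 12, 13, 14, 6, 11] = (0 15 6 16 11)(4 10 5)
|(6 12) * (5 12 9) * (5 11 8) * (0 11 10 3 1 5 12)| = 10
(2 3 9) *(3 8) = (2 8 3 9) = [0, 1, 8, 9, 4, 5, 6, 7, 3, 2]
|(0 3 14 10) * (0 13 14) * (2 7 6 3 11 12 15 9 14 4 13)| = |(0 11 12 15 9 14 10 2 7 6 3)(4 13)| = 22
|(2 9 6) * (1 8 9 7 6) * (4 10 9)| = |(1 8 4 10 9)(2 7 6)| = 15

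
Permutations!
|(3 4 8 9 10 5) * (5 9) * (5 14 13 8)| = 6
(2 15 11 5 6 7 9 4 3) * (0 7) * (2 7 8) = [8, 1, 15, 7, 3, 6, 0, 9, 2, 4, 10, 5, 12, 13, 14, 11] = (0 8 2 15 11 5 6)(3 7 9 4)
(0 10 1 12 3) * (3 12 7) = (12)(0 10 1 7 3) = [10, 7, 2, 0, 4, 5, 6, 3, 8, 9, 1, 11, 12]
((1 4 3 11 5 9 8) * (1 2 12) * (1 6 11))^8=(1 3 4)(2 12 6 11 5 9 8)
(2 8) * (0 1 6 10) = (0 1 6 10)(2 8) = [1, 6, 8, 3, 4, 5, 10, 7, 2, 9, 0]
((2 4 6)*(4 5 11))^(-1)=(2 6 4 11 5)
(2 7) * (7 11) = (2 11 7) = [0, 1, 11, 3, 4, 5, 6, 2, 8, 9, 10, 7]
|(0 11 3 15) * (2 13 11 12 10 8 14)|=10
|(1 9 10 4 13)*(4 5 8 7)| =8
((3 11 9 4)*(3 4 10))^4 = ((3 11 9 10))^4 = (11)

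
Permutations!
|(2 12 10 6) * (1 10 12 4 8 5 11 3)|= 9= |(12)(1 10 6 2 4 8 5 11 3)|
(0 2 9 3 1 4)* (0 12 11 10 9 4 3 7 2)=[0, 3, 4, 1, 12, 5, 6, 2, 8, 7, 9, 10, 11]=(1 3)(2 4 12 11 10 9 7)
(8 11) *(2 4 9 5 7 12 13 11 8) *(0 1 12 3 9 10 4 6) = [1, 12, 6, 9, 10, 7, 0, 3, 8, 5, 4, 2, 13, 11] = (0 1 12 13 11 2 6)(3 9 5 7)(4 10)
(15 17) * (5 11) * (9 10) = [0, 1, 2, 3, 4, 11, 6, 7, 8, 10, 9, 5, 12, 13, 14, 17, 16, 15] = (5 11)(9 10)(15 17)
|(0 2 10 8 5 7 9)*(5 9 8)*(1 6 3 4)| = |(0 2 10 5 7 8 9)(1 6 3 4)| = 28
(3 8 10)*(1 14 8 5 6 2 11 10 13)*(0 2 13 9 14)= (0 2 11 10 3 5 6 13 1)(8 9 14)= [2, 0, 11, 5, 4, 6, 13, 7, 9, 14, 3, 10, 12, 1, 8]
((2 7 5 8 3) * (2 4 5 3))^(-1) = ((2 7 3 4 5 8))^(-1) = (2 8 5 4 3 7)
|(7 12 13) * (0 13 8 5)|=|(0 13 7 12 8 5)|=6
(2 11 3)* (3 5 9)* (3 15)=[0, 1, 11, 2, 4, 9, 6, 7, 8, 15, 10, 5, 12, 13, 14, 3]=(2 11 5 9 15 3)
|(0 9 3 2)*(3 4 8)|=|(0 9 4 8 3 2)|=6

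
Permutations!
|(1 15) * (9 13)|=|(1 15)(9 13)|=2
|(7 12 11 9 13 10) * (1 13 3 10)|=6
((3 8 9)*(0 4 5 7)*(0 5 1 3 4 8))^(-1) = ((0 8 9 4 1 3)(5 7))^(-1) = (0 3 1 4 9 8)(5 7)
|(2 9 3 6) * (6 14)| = |(2 9 3 14 6)| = 5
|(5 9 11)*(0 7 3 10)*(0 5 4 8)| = |(0 7 3 10 5 9 11 4 8)| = 9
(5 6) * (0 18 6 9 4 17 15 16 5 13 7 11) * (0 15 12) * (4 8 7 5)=(0 18 6 13 5 9 8 7 11 15 16 4 17 12)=[18, 1, 2, 3, 17, 9, 13, 11, 7, 8, 10, 15, 0, 5, 14, 16, 4, 12, 6]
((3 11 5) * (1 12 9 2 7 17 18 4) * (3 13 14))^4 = (1 7)(2 4)(3 14 13 5 11)(9 18)(12 17)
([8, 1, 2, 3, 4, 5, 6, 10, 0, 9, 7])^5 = (0 8)(7 10)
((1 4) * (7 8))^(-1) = ((1 4)(7 8))^(-1) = (1 4)(7 8)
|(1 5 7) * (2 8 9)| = 3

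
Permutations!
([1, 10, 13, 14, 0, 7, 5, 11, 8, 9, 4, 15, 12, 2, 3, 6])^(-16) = (5 6 15 11 7)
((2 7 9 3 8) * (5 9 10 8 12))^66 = ((2 7 10 8)(3 12 5 9))^66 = (2 10)(3 5)(7 8)(9 12)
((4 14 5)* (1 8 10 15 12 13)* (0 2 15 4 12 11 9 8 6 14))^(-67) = (0 8 15 4 9 2 10 11)(1 13 12 5 14 6)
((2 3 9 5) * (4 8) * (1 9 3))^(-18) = (1 5)(2 9)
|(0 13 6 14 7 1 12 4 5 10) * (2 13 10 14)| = 6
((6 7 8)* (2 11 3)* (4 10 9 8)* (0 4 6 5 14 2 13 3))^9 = (14)(3 13)(6 7)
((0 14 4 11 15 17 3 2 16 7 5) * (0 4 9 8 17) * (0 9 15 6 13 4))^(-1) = (0 5 7 16 2 3 17 8 9 15 14)(4 13 6 11)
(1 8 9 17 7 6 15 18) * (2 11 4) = (1 8 9 17 7 6 15 18)(2 11 4) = [0, 8, 11, 3, 2, 5, 15, 6, 9, 17, 10, 4, 12, 13, 14, 18, 16, 7, 1]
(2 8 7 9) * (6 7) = [0, 1, 8, 3, 4, 5, 7, 9, 6, 2] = (2 8 6 7 9)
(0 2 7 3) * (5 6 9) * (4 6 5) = (0 2 7 3)(4 6 9) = [2, 1, 7, 0, 6, 5, 9, 3, 8, 4]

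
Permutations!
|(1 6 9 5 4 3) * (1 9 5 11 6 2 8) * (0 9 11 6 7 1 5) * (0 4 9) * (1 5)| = 21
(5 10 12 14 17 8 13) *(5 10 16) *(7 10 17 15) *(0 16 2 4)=(0 16 5 2 4)(7 10 12 14 15)(8 13 17)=[16, 1, 4, 3, 0, 2, 6, 10, 13, 9, 12, 11, 14, 17, 15, 7, 5, 8]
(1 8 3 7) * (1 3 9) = [0, 8, 2, 7, 4, 5, 6, 3, 9, 1] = (1 8 9)(3 7)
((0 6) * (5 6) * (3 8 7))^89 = (0 6 5)(3 7 8)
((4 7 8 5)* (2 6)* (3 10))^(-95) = ((2 6)(3 10)(4 7 8 5))^(-95) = (2 6)(3 10)(4 7 8 5)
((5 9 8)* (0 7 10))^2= ((0 7 10)(5 9 8))^2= (0 10 7)(5 8 9)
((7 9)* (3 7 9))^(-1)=((9)(3 7))^(-1)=(9)(3 7)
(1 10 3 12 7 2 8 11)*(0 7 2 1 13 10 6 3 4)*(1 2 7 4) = [4, 6, 8, 12, 0, 5, 3, 2, 11, 9, 1, 13, 7, 10] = (0 4)(1 6 3 12 7 2 8 11 13 10)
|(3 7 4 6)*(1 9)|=4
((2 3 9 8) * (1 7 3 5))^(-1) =(1 5 2 8 9 3 7)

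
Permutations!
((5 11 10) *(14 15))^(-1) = (5 10 11)(14 15)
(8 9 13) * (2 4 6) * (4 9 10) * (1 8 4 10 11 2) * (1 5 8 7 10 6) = [0, 7, 9, 3, 1, 8, 5, 10, 11, 13, 6, 2, 12, 4] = (1 7 10 6 5 8 11 2 9 13 4)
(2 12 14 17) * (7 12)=(2 7 12 14 17)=[0, 1, 7, 3, 4, 5, 6, 12, 8, 9, 10, 11, 14, 13, 17, 15, 16, 2]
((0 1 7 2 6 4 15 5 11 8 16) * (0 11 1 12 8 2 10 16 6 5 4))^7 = (16)(0 6 8 12)(4 15)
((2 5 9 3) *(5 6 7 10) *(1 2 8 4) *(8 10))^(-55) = ((1 2 6 7 8 4)(3 10 5 9))^(-55) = (1 4 8 7 6 2)(3 10 5 9)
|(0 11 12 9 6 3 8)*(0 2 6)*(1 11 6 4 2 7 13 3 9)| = |(0 6 9)(1 11 12)(2 4)(3 8 7 13)| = 12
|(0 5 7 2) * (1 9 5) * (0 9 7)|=6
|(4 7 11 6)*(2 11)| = 5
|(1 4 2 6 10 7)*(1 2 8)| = 12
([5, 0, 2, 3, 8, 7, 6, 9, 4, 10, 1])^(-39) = (0 9)(1 7)(4 8)(5 10)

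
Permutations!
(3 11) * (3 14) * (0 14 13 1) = (0 14 3 11 13 1) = [14, 0, 2, 11, 4, 5, 6, 7, 8, 9, 10, 13, 12, 1, 3]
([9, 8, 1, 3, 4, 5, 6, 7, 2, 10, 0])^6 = [0, 1, 2, 3, 4, 5, 6, 7, 8, 9, 10]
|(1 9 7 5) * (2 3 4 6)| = |(1 9 7 5)(2 3 4 6)| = 4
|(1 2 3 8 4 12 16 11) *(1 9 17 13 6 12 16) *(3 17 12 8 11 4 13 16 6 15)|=13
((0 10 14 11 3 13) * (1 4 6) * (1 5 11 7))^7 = (0 5 7 13 6 14 3 4 10 11 1)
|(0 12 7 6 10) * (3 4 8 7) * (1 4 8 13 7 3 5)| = 18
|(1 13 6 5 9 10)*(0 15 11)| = 6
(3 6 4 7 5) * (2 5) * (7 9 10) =[0, 1, 5, 6, 9, 3, 4, 2, 8, 10, 7] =(2 5 3 6 4 9 10 7)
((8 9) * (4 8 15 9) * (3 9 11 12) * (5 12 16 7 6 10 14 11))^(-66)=(16)(3 12 5 15 9)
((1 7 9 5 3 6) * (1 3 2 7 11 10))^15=(11)(2 5 9 7)(3 6)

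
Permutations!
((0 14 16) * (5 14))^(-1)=(0 16 14 5)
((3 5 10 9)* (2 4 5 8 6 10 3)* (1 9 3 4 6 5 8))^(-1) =(1 3 10 6 2 9)(4 5 8)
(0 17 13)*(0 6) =(0 17 13 6) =[17, 1, 2, 3, 4, 5, 0, 7, 8, 9, 10, 11, 12, 6, 14, 15, 16, 13]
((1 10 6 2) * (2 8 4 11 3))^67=((1 10 6 8 4 11 3 2))^67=(1 8 3 10 4 2 6 11)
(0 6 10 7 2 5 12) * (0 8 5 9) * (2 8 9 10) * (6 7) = (0 7 8 5 12 9)(2 10 6) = [7, 1, 10, 3, 4, 12, 2, 8, 5, 0, 6, 11, 9]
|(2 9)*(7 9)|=|(2 7 9)|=3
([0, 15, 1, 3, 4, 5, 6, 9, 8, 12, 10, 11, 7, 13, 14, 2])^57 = [0, 1, 2, 3, 4, 5, 6, 7, 8, 9, 10, 11, 12, 13, 14, 15]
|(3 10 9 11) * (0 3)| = |(0 3 10 9 11)| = 5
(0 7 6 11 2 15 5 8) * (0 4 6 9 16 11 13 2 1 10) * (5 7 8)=(0 8 4 6 13 2 15 7 9 16 11 1 10)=[8, 10, 15, 3, 6, 5, 13, 9, 4, 16, 0, 1, 12, 2, 14, 7, 11]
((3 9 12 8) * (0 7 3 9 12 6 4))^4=((0 7 3 12 8 9 6 4))^4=(0 8)(3 6)(4 12)(7 9)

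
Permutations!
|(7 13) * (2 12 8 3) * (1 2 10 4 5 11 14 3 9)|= 30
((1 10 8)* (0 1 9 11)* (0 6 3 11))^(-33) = ((0 1 10 8 9)(3 11 6))^(-33) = (11)(0 10 9 1 8)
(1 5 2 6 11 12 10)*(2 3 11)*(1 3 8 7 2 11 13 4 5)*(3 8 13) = (2 6 11 12 10 8 7)(4 5 13) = [0, 1, 6, 3, 5, 13, 11, 2, 7, 9, 8, 12, 10, 4]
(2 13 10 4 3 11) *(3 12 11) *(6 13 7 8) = (2 7 8 6 13 10 4 12 11) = [0, 1, 7, 3, 12, 5, 13, 8, 6, 9, 4, 2, 11, 10]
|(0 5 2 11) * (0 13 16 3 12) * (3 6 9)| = 10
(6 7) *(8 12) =(6 7)(8 12) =[0, 1, 2, 3, 4, 5, 7, 6, 12, 9, 10, 11, 8]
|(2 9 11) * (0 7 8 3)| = |(0 7 8 3)(2 9 11)| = 12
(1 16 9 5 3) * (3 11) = (1 16 9 5 11 3) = [0, 16, 2, 1, 4, 11, 6, 7, 8, 5, 10, 3, 12, 13, 14, 15, 9]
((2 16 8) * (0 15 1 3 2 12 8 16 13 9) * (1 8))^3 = ((16)(0 15 8 12 1 3 2 13 9))^3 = (16)(0 12 2)(1 13 15)(3 9 8)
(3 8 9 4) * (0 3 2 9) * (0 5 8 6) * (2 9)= (0 3 6)(4 9)(5 8)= [3, 1, 2, 6, 9, 8, 0, 7, 5, 4]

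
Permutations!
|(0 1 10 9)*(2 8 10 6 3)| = 8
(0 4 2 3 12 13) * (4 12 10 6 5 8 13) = [12, 1, 3, 10, 2, 8, 5, 7, 13, 9, 6, 11, 4, 0] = (0 12 4 2 3 10 6 5 8 13)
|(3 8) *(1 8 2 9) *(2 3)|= 4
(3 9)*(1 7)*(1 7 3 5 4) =(1 3 9 5 4) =[0, 3, 2, 9, 1, 4, 6, 7, 8, 5]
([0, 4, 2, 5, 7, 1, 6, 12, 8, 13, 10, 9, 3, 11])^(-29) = (1 4 7 12 3 5)(9 13 11)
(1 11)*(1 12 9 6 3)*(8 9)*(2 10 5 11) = (1 2 10 5 11 12 8 9 6 3) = [0, 2, 10, 1, 4, 11, 3, 7, 9, 6, 5, 12, 8]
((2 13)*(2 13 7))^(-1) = (13)(2 7)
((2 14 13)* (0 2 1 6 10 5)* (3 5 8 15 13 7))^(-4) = (0 14 3)(1 10 15)(2 7 5)(6 8 13)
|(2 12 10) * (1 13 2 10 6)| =|(1 13 2 12 6)| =5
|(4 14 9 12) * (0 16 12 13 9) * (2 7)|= 10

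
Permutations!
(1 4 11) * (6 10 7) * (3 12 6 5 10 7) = (1 4 11)(3 12 6 7 5 10) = [0, 4, 2, 12, 11, 10, 7, 5, 8, 9, 3, 1, 6]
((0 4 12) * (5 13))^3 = ((0 4 12)(5 13))^3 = (5 13)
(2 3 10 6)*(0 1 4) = (0 1 4)(2 3 10 6) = [1, 4, 3, 10, 0, 5, 2, 7, 8, 9, 6]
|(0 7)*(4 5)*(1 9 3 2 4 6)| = 14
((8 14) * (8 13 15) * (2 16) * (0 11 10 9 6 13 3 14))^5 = ((0 11 10 9 6 13 15 8)(2 16)(3 14))^5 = (0 13 10 8 6 11 15 9)(2 16)(3 14)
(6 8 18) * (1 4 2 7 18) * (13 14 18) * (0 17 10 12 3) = [17, 4, 7, 0, 2, 5, 8, 13, 1, 9, 12, 11, 3, 14, 18, 15, 16, 10, 6] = (0 17 10 12 3)(1 4 2 7 13 14 18 6 8)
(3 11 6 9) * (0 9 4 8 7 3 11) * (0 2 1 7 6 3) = [9, 7, 1, 2, 8, 5, 4, 0, 6, 11, 10, 3] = (0 9 11 3 2 1 7)(4 8 6)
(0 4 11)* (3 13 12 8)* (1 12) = (0 4 11)(1 12 8 3 13) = [4, 12, 2, 13, 11, 5, 6, 7, 3, 9, 10, 0, 8, 1]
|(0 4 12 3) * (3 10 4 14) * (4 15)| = 12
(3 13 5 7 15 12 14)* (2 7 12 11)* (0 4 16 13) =(0 4 16 13 5 12 14 3)(2 7 15 11) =[4, 1, 7, 0, 16, 12, 6, 15, 8, 9, 10, 2, 14, 5, 3, 11, 13]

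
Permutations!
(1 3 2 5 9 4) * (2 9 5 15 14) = [0, 3, 15, 9, 1, 5, 6, 7, 8, 4, 10, 11, 12, 13, 2, 14] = (1 3 9 4)(2 15 14)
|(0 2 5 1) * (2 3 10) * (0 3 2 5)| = |(0 2)(1 3 10 5)| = 4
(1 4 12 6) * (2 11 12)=(1 4 2 11 12 6)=[0, 4, 11, 3, 2, 5, 1, 7, 8, 9, 10, 12, 6]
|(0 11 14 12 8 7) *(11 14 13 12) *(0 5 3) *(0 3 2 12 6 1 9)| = |(0 14 11 13 6 1 9)(2 12 8 7 5)| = 35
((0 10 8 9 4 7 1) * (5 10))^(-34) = ((0 5 10 8 9 4 7 1))^(-34) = (0 7 9 10)(1 4 8 5)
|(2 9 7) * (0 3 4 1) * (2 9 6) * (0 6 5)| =14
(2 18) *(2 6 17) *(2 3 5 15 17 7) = (2 18 6 7)(3 5 15 17) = [0, 1, 18, 5, 4, 15, 7, 2, 8, 9, 10, 11, 12, 13, 14, 17, 16, 3, 6]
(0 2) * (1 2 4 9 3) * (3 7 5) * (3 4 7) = [7, 2, 0, 1, 9, 4, 6, 5, 8, 3] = (0 7 5 4 9 3 1 2)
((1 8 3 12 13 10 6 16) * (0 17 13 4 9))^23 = (0 9 4 12 3 8 1 16 6 10 13 17)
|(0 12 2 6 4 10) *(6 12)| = 4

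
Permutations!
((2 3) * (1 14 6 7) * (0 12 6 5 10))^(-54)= (0 6 1 5)(7 14 10 12)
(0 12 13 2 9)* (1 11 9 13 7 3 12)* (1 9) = (0 9)(1 11)(2 13)(3 12 7) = [9, 11, 13, 12, 4, 5, 6, 3, 8, 0, 10, 1, 7, 2]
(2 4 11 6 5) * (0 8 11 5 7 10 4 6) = [8, 1, 6, 3, 5, 2, 7, 10, 11, 9, 4, 0] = (0 8 11)(2 6 7 10 4 5)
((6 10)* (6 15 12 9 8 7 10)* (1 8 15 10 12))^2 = (1 7 9)(8 12 15)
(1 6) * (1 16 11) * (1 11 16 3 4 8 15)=(16)(1 6 3 4 8 15)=[0, 6, 2, 4, 8, 5, 3, 7, 15, 9, 10, 11, 12, 13, 14, 1, 16]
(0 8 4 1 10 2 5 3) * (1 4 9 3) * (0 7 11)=[8, 10, 5, 7, 4, 1, 6, 11, 9, 3, 2, 0]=(0 8 9 3 7 11)(1 10 2 5)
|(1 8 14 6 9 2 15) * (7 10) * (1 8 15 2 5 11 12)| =|(1 15 8 14 6 9 5 11 12)(7 10)| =18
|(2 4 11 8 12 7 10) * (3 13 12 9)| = 10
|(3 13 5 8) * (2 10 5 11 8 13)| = |(2 10 5 13 11 8 3)| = 7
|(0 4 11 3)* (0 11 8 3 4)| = |(3 11 4 8)| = 4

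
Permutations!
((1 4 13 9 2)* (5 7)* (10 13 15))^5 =(1 9 10 4 2 13 15)(5 7)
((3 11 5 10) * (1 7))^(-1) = (1 7)(3 10 5 11)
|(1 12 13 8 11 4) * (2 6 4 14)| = 9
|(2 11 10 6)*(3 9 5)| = 12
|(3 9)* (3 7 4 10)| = 5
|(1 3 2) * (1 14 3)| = 3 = |(2 14 3)|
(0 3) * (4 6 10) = (0 3)(4 6 10) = [3, 1, 2, 0, 6, 5, 10, 7, 8, 9, 4]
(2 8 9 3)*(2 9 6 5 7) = (2 8 6 5 7)(3 9) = [0, 1, 8, 9, 4, 7, 5, 2, 6, 3]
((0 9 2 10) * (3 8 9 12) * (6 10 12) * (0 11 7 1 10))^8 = (2 8 12 9 3)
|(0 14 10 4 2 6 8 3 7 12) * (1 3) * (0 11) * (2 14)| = 9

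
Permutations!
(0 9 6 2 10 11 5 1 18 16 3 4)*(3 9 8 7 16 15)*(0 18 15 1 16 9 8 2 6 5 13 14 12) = [2, 15, 10, 4, 18, 16, 6, 9, 7, 5, 11, 13, 0, 14, 12, 3, 8, 17, 1] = (0 2 10 11 13 14 12)(1 15 3 4 18)(5 16 8 7 9)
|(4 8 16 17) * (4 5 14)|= |(4 8 16 17 5 14)|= 6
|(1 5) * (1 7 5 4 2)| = 6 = |(1 4 2)(5 7)|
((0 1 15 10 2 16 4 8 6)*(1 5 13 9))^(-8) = (0 1 16)(2 6 9)(4 5 15)(8 13 10) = ((0 5 13 9 1 15 10 2 16 4 8 6))^(-8)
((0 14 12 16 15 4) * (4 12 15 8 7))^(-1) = (0 4 7 8 16 12 15 14)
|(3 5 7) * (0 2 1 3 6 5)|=12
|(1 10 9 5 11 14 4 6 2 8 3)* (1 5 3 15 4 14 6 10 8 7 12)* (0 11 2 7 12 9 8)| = 20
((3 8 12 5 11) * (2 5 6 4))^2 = (2 11 8 6)(3 12 4 5) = ((2 5 11 3 8 12 6 4))^2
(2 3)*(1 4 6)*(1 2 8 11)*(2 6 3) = (1 4 3 8 11) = [0, 4, 2, 8, 3, 5, 6, 7, 11, 9, 10, 1]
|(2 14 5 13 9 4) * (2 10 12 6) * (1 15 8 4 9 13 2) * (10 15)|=|(1 10 12 6)(2 14 5)(4 15 8)|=12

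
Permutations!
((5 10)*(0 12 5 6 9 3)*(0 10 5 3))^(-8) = (0 6 3)(9 10 12)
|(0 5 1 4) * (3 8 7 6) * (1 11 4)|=|(0 5 11 4)(3 8 7 6)|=4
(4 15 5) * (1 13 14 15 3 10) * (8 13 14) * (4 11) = (1 14 15 5 11 4 3 10)(8 13) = [0, 14, 2, 10, 3, 11, 6, 7, 13, 9, 1, 4, 12, 8, 15, 5]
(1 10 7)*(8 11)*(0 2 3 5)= [2, 10, 3, 5, 4, 0, 6, 1, 11, 9, 7, 8]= (0 2 3 5)(1 10 7)(8 11)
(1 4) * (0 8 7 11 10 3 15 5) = [8, 4, 2, 15, 1, 0, 6, 11, 7, 9, 3, 10, 12, 13, 14, 5] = (0 8 7 11 10 3 15 5)(1 4)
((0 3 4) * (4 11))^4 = ((0 3 11 4))^4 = (11)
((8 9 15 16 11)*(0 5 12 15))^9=((0 5 12 15 16 11 8 9))^9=(0 5 12 15 16 11 8 9)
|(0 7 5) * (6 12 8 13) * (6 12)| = |(0 7 5)(8 13 12)| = 3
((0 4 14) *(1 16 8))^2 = (0 14 4)(1 8 16)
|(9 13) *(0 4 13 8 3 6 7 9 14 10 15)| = 30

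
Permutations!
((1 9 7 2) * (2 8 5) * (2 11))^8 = (1 9 7 8 5 11 2)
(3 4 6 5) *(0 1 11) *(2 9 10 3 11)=(0 1 2 9 10 3 4 6 5 11)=[1, 2, 9, 4, 6, 11, 5, 7, 8, 10, 3, 0]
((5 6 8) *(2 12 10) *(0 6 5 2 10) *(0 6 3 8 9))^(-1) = (0 9 6 12 2 8 3)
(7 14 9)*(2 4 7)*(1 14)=(1 14 9 2 4 7)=[0, 14, 4, 3, 7, 5, 6, 1, 8, 2, 10, 11, 12, 13, 9]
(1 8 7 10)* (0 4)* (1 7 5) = (0 4)(1 8 5)(7 10) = [4, 8, 2, 3, 0, 1, 6, 10, 5, 9, 7]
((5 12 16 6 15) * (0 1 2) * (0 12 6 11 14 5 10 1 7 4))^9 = (1 10 15 6 5 14 11 16 12 2)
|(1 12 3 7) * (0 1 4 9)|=7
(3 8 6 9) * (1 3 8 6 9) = (1 3 6)(8 9) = [0, 3, 2, 6, 4, 5, 1, 7, 9, 8]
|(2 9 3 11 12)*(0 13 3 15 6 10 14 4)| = 12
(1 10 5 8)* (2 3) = [0, 10, 3, 2, 4, 8, 6, 7, 1, 9, 5] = (1 10 5 8)(2 3)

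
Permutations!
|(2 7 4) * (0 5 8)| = 3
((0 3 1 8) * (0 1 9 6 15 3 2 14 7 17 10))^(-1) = ((0 2 14 7 17 10)(1 8)(3 9 6 15))^(-1) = (0 10 17 7 14 2)(1 8)(3 15 6 9)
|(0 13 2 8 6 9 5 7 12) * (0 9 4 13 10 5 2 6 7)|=|(0 10 5)(2 8 7 12 9)(4 13 6)|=15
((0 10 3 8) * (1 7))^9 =((0 10 3 8)(1 7))^9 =(0 10 3 8)(1 7)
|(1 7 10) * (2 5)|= 6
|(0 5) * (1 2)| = 2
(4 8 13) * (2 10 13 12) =(2 10 13 4 8 12) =[0, 1, 10, 3, 8, 5, 6, 7, 12, 9, 13, 11, 2, 4]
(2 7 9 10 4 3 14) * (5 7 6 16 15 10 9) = (2 6 16 15 10 4 3 14)(5 7) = [0, 1, 6, 14, 3, 7, 16, 5, 8, 9, 4, 11, 12, 13, 2, 10, 15]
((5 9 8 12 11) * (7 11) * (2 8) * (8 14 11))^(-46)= ((2 14 11 5 9)(7 8 12))^(-46)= (2 9 5 11 14)(7 12 8)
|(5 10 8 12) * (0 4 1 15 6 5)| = |(0 4 1 15 6 5 10 8 12)| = 9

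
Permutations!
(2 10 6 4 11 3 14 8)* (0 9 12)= (0 9 12)(2 10 6 4 11 3 14 8)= [9, 1, 10, 14, 11, 5, 4, 7, 2, 12, 6, 3, 0, 13, 8]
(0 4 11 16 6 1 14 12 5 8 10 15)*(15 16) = (0 4 11 15)(1 14 12 5 8 10 16 6) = [4, 14, 2, 3, 11, 8, 1, 7, 10, 9, 16, 15, 5, 13, 12, 0, 6]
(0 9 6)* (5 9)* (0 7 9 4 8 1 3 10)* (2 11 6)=(0 5 4 8 1 3 10)(2 11 6 7 9)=[5, 3, 11, 10, 8, 4, 7, 9, 1, 2, 0, 6]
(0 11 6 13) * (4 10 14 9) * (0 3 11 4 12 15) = (0 4 10 14 9 12 15)(3 11 6 13) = [4, 1, 2, 11, 10, 5, 13, 7, 8, 12, 14, 6, 15, 3, 9, 0]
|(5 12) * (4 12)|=|(4 12 5)|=3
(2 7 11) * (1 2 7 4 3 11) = [0, 2, 4, 11, 3, 5, 6, 1, 8, 9, 10, 7] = (1 2 4 3 11 7)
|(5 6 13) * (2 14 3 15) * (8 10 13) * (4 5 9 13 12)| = |(2 14 3 15)(4 5 6 8 10 12)(9 13)| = 12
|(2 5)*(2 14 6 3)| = 5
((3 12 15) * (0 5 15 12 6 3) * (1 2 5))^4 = (0 15 5 2 1)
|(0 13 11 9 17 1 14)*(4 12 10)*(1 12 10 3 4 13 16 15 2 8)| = 56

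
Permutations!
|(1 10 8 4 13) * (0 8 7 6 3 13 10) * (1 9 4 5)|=|(0 8 5 1)(3 13 9 4 10 7 6)|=28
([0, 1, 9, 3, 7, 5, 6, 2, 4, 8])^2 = [0, 1, 8, 3, 2, 5, 6, 9, 7, 4]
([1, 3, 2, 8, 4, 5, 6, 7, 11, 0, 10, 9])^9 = (0 8)(1 11)(3 9)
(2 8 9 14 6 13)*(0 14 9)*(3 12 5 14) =(0 3 12 5 14 6 13 2 8) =[3, 1, 8, 12, 4, 14, 13, 7, 0, 9, 10, 11, 5, 2, 6]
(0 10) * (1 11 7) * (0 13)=(0 10 13)(1 11 7)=[10, 11, 2, 3, 4, 5, 6, 1, 8, 9, 13, 7, 12, 0]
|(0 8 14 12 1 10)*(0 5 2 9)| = 9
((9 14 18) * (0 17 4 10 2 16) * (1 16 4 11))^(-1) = ((0 17 11 1 16)(2 4 10)(9 14 18))^(-1) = (0 16 1 11 17)(2 10 4)(9 18 14)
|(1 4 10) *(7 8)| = |(1 4 10)(7 8)| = 6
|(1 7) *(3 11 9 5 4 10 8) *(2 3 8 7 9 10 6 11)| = 8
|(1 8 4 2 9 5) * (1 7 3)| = |(1 8 4 2 9 5 7 3)| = 8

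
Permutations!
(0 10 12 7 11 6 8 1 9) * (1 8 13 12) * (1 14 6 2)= [10, 9, 1, 3, 4, 5, 13, 11, 8, 0, 14, 2, 7, 12, 6]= (0 10 14 6 13 12 7 11 2 1 9)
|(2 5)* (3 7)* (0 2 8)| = 4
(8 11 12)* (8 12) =(12)(8 11) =[0, 1, 2, 3, 4, 5, 6, 7, 11, 9, 10, 8, 12]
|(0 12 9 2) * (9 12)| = |(12)(0 9 2)| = 3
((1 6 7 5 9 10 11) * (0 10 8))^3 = ((0 10 11 1 6 7 5 9 8))^3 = (0 1 5)(6 9 10)(7 8 11)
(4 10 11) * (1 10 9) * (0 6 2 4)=(0 6 2 4 9 1 10 11)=[6, 10, 4, 3, 9, 5, 2, 7, 8, 1, 11, 0]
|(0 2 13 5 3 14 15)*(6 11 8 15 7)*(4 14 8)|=35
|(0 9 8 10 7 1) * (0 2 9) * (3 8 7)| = |(1 2 9 7)(3 8 10)| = 12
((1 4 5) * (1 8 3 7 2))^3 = ((1 4 5 8 3 7 2))^3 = (1 8 2 5 7 4 3)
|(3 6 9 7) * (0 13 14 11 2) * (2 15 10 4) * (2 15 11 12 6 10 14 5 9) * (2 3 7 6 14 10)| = 42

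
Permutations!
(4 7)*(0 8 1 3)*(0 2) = (0 8 1 3 2)(4 7) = [8, 3, 0, 2, 7, 5, 6, 4, 1]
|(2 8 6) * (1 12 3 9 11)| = 15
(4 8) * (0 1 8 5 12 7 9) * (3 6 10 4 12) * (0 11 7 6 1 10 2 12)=(0 10 4 5 3 1 8)(2 12 6)(7 9 11)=[10, 8, 12, 1, 5, 3, 2, 9, 0, 11, 4, 7, 6]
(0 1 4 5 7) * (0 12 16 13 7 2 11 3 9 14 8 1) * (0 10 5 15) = (0 10 5 2 11 3 9 14 8 1 4 15)(7 12 16 13) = [10, 4, 11, 9, 15, 2, 6, 12, 1, 14, 5, 3, 16, 7, 8, 0, 13]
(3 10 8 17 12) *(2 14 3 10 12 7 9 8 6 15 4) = (2 14 3 12 10 6 15 4)(7 9 8 17) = [0, 1, 14, 12, 2, 5, 15, 9, 17, 8, 6, 11, 10, 13, 3, 4, 16, 7]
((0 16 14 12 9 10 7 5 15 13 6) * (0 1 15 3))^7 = (0 5 10 12 16 3 7 9 14)(1 6 13 15)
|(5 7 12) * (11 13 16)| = |(5 7 12)(11 13 16)| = 3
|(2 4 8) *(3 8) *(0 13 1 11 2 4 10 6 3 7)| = 11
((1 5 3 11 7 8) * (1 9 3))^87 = ((1 5)(3 11 7 8 9))^87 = (1 5)(3 7 9 11 8)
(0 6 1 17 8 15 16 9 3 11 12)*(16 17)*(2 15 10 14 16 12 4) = (0 6 1 12)(2 15 17 8 10 14 16 9 3 11 4) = [6, 12, 15, 11, 2, 5, 1, 7, 10, 3, 14, 4, 0, 13, 16, 17, 9, 8]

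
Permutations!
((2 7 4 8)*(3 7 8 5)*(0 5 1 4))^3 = ((0 5 3 7)(1 4)(2 8))^3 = (0 7 3 5)(1 4)(2 8)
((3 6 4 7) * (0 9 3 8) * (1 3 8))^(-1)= ((0 9 8)(1 3 6 4 7))^(-1)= (0 8 9)(1 7 4 6 3)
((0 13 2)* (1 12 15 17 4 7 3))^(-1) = ((0 13 2)(1 12 15 17 4 7 3))^(-1) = (0 2 13)(1 3 7 4 17 15 12)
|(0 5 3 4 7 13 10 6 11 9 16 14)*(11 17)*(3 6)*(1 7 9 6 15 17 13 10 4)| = |(0 5 15 17 11 6 13 4 9 16 14)(1 7 10 3)| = 44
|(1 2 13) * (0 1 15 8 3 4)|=|(0 1 2 13 15 8 3 4)|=8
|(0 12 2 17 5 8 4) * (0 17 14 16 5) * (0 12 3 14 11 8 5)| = 12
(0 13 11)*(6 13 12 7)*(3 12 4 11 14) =(0 4 11)(3 12 7 6 13 14) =[4, 1, 2, 12, 11, 5, 13, 6, 8, 9, 10, 0, 7, 14, 3]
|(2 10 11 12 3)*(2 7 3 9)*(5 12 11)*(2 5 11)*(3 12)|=15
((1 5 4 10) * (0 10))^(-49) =((0 10 1 5 4))^(-49) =(0 10 1 5 4)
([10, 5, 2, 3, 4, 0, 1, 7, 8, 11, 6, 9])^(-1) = [5, 6, 2, 3, 4, 1, 10, 7, 8, 11, 0, 9]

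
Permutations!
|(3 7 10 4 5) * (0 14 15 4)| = 8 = |(0 14 15 4 5 3 7 10)|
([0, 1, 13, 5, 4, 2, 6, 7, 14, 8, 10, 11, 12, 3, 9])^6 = (14)(2 3)(5 13)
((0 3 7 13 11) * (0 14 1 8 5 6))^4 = (0 11 5 7 1)(3 14 6 13 8)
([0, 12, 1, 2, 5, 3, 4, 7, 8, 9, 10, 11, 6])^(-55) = (1 12 6 4 5 3 2)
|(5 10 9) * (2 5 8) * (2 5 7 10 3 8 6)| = 15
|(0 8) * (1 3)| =|(0 8)(1 3)| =2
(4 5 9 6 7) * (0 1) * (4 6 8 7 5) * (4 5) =(0 1)(4 5 9 8 7 6) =[1, 0, 2, 3, 5, 9, 4, 6, 7, 8]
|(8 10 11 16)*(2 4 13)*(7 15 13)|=|(2 4 7 15 13)(8 10 11 16)|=20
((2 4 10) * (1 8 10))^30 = (10)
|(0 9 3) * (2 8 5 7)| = 12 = |(0 9 3)(2 8 5 7)|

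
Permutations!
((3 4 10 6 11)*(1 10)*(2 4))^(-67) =((1 10 6 11 3 2 4))^(-67) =(1 11 4 6 2 10 3)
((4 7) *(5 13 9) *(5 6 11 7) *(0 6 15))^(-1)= (0 15 9 13 5 4 7 11 6)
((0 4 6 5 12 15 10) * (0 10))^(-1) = (0 15 12 5 6 4)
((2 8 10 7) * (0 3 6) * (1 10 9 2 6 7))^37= (0 3 7 6)(1 10)(2 8 9)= ((0 3 7 6)(1 10)(2 8 9))^37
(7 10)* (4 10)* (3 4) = (3 4 10 7) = [0, 1, 2, 4, 10, 5, 6, 3, 8, 9, 7]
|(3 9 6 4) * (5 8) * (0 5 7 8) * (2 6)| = 10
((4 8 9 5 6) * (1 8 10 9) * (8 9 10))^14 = (10)(1 5 4)(6 8 9)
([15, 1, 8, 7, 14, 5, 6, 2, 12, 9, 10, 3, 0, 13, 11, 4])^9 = (0 12 8 2 7 3 11 14 4 15)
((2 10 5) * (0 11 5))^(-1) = (0 10 2 5 11)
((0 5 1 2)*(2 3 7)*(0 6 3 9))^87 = ((0 5 1 9)(2 6 3 7))^87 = (0 9 1 5)(2 7 3 6)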